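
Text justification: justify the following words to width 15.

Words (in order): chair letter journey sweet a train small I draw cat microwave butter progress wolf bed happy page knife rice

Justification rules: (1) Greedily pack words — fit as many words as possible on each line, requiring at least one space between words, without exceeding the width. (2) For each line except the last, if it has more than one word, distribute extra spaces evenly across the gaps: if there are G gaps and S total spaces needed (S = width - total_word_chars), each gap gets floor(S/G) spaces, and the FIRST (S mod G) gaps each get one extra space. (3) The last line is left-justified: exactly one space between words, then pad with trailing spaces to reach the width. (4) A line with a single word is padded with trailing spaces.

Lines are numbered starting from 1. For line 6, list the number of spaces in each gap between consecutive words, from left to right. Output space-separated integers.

Answer: 1

Derivation:
Line 1: ['chair', 'letter'] (min_width=12, slack=3)
Line 2: ['journey', 'sweet', 'a'] (min_width=15, slack=0)
Line 3: ['train', 'small', 'I'] (min_width=13, slack=2)
Line 4: ['draw', 'cat'] (min_width=8, slack=7)
Line 5: ['microwave'] (min_width=9, slack=6)
Line 6: ['butter', 'progress'] (min_width=15, slack=0)
Line 7: ['wolf', 'bed', 'happy'] (min_width=14, slack=1)
Line 8: ['page', 'knife', 'rice'] (min_width=15, slack=0)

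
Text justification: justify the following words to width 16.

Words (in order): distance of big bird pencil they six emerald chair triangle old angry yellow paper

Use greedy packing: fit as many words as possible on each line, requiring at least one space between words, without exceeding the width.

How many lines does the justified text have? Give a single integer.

Answer: 6

Derivation:
Line 1: ['distance', 'of', 'big'] (min_width=15, slack=1)
Line 2: ['bird', 'pencil', 'they'] (min_width=16, slack=0)
Line 3: ['six', 'emerald'] (min_width=11, slack=5)
Line 4: ['chair', 'triangle'] (min_width=14, slack=2)
Line 5: ['old', 'angry', 'yellow'] (min_width=16, slack=0)
Line 6: ['paper'] (min_width=5, slack=11)
Total lines: 6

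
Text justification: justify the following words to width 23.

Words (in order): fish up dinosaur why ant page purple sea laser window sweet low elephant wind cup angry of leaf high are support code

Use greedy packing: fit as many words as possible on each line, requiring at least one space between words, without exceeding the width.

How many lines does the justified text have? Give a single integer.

Line 1: ['fish', 'up', 'dinosaur', 'why'] (min_width=20, slack=3)
Line 2: ['ant', 'page', 'purple', 'sea'] (min_width=19, slack=4)
Line 3: ['laser', 'window', 'sweet', 'low'] (min_width=22, slack=1)
Line 4: ['elephant', 'wind', 'cup', 'angry'] (min_width=23, slack=0)
Line 5: ['of', 'leaf', 'high', 'are'] (min_width=16, slack=7)
Line 6: ['support', 'code'] (min_width=12, slack=11)
Total lines: 6

Answer: 6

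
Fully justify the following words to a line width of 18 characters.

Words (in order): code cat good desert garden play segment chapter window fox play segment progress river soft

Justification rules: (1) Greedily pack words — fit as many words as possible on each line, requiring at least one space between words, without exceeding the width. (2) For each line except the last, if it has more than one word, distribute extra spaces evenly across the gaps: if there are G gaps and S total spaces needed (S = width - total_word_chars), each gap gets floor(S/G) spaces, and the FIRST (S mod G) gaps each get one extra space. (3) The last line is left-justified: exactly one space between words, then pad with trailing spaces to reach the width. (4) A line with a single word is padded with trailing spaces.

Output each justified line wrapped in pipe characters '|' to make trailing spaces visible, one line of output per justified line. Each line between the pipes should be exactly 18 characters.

Line 1: ['code', 'cat', 'good'] (min_width=13, slack=5)
Line 2: ['desert', 'garden', 'play'] (min_width=18, slack=0)
Line 3: ['segment', 'chapter'] (min_width=15, slack=3)
Line 4: ['window', 'fox', 'play'] (min_width=15, slack=3)
Line 5: ['segment', 'progress'] (min_width=16, slack=2)
Line 6: ['river', 'soft'] (min_width=10, slack=8)

Answer: |code    cat   good|
|desert garden play|
|segment    chapter|
|window   fox  play|
|segment   progress|
|river soft        |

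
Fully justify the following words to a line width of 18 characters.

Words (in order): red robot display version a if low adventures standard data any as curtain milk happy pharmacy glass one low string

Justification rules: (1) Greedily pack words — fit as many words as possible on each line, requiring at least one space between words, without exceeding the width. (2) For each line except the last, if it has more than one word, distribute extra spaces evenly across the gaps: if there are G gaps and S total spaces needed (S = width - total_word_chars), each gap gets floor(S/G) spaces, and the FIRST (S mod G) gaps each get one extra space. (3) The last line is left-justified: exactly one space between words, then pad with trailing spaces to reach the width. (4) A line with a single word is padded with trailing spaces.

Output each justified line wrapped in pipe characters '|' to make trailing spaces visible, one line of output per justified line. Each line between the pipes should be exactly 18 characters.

Answer: |red  robot display|
|version  a  if low|
|adventures        |
|standard  data any|
|as   curtain  milk|
|happy     pharmacy|
|glass    one   low|
|string            |

Derivation:
Line 1: ['red', 'robot', 'display'] (min_width=17, slack=1)
Line 2: ['version', 'a', 'if', 'low'] (min_width=16, slack=2)
Line 3: ['adventures'] (min_width=10, slack=8)
Line 4: ['standard', 'data', 'any'] (min_width=17, slack=1)
Line 5: ['as', 'curtain', 'milk'] (min_width=15, slack=3)
Line 6: ['happy', 'pharmacy'] (min_width=14, slack=4)
Line 7: ['glass', 'one', 'low'] (min_width=13, slack=5)
Line 8: ['string'] (min_width=6, slack=12)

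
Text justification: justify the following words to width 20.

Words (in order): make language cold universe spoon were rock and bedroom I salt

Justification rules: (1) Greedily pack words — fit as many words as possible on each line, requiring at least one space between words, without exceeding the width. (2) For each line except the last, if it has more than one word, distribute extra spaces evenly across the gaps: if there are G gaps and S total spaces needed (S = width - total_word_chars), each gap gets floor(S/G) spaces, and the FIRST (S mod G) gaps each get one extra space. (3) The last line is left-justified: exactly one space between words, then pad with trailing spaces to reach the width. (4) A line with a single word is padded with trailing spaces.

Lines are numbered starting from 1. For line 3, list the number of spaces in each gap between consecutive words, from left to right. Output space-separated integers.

Answer: 2 2 1

Derivation:
Line 1: ['make', 'language', 'cold'] (min_width=18, slack=2)
Line 2: ['universe', 'spoon', 'were'] (min_width=19, slack=1)
Line 3: ['rock', 'and', 'bedroom', 'I'] (min_width=18, slack=2)
Line 4: ['salt'] (min_width=4, slack=16)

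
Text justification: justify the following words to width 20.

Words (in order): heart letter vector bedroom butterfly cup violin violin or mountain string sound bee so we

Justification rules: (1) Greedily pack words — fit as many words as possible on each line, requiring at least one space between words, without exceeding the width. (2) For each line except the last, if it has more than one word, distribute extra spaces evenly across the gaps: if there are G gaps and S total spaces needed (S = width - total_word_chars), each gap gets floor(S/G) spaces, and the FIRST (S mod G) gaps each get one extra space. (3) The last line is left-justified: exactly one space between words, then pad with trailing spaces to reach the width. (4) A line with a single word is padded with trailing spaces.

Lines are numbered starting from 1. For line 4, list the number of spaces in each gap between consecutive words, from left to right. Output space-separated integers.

Answer: 6

Derivation:
Line 1: ['heart', 'letter', 'vector'] (min_width=19, slack=1)
Line 2: ['bedroom', 'butterfly'] (min_width=17, slack=3)
Line 3: ['cup', 'violin', 'violin', 'or'] (min_width=20, slack=0)
Line 4: ['mountain', 'string'] (min_width=15, slack=5)
Line 5: ['sound', 'bee', 'so', 'we'] (min_width=15, slack=5)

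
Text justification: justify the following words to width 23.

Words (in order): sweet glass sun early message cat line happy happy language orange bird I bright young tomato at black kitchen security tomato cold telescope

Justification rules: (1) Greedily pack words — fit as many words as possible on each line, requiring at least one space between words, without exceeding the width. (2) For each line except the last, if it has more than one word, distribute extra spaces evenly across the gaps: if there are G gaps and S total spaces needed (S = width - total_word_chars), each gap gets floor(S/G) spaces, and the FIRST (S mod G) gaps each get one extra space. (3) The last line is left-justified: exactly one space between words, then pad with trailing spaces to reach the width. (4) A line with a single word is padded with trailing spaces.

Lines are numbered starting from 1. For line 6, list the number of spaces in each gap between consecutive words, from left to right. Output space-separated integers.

Answer: 3 2

Derivation:
Line 1: ['sweet', 'glass', 'sun', 'early'] (min_width=21, slack=2)
Line 2: ['message', 'cat', 'line', 'happy'] (min_width=22, slack=1)
Line 3: ['happy', 'language', 'orange'] (min_width=21, slack=2)
Line 4: ['bird', 'I', 'bright', 'young'] (min_width=19, slack=4)
Line 5: ['tomato', 'at', 'black', 'kitchen'] (min_width=23, slack=0)
Line 6: ['security', 'tomato', 'cold'] (min_width=20, slack=3)
Line 7: ['telescope'] (min_width=9, slack=14)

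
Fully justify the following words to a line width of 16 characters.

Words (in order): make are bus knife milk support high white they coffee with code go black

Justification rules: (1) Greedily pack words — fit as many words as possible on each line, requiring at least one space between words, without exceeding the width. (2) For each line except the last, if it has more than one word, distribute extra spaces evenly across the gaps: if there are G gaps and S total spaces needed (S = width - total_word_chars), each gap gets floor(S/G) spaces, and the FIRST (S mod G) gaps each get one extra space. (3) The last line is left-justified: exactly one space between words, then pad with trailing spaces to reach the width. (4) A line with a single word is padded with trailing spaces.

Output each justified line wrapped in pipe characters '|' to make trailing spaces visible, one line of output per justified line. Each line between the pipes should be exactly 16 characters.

Answer: |make   are   bus|
|knife       milk|
|support     high|
|white       they|
|coffee with code|
|go black        |

Derivation:
Line 1: ['make', 'are', 'bus'] (min_width=12, slack=4)
Line 2: ['knife', 'milk'] (min_width=10, slack=6)
Line 3: ['support', 'high'] (min_width=12, slack=4)
Line 4: ['white', 'they'] (min_width=10, slack=6)
Line 5: ['coffee', 'with', 'code'] (min_width=16, slack=0)
Line 6: ['go', 'black'] (min_width=8, slack=8)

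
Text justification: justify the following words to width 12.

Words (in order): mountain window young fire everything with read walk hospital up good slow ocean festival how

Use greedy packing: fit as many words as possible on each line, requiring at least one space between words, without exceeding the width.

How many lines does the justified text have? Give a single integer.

Line 1: ['mountain'] (min_width=8, slack=4)
Line 2: ['window', 'young'] (min_width=12, slack=0)
Line 3: ['fire'] (min_width=4, slack=8)
Line 4: ['everything'] (min_width=10, slack=2)
Line 5: ['with', 'read'] (min_width=9, slack=3)
Line 6: ['walk'] (min_width=4, slack=8)
Line 7: ['hospital', 'up'] (min_width=11, slack=1)
Line 8: ['good', 'slow'] (min_width=9, slack=3)
Line 9: ['ocean'] (min_width=5, slack=7)
Line 10: ['festival', 'how'] (min_width=12, slack=0)
Total lines: 10

Answer: 10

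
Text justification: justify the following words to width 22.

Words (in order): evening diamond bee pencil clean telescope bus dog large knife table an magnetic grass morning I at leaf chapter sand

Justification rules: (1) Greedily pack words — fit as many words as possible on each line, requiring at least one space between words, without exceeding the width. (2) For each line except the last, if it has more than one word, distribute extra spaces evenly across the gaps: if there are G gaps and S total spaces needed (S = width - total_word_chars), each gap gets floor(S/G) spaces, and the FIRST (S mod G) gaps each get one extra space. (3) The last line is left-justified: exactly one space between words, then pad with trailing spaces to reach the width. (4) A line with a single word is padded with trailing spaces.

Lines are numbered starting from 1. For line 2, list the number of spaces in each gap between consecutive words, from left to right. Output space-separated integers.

Answer: 1 1

Derivation:
Line 1: ['evening', 'diamond', 'bee'] (min_width=19, slack=3)
Line 2: ['pencil', 'clean', 'telescope'] (min_width=22, slack=0)
Line 3: ['bus', 'dog', 'large', 'knife'] (min_width=19, slack=3)
Line 4: ['table', 'an', 'magnetic'] (min_width=17, slack=5)
Line 5: ['grass', 'morning', 'I', 'at'] (min_width=18, slack=4)
Line 6: ['leaf', 'chapter', 'sand'] (min_width=17, slack=5)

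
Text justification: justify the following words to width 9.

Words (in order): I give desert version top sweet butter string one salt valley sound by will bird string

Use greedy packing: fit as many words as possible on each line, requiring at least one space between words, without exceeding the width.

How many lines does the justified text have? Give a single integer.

Answer: 11

Derivation:
Line 1: ['I', 'give'] (min_width=6, slack=3)
Line 2: ['desert'] (min_width=6, slack=3)
Line 3: ['version'] (min_width=7, slack=2)
Line 4: ['top', 'sweet'] (min_width=9, slack=0)
Line 5: ['butter'] (min_width=6, slack=3)
Line 6: ['string'] (min_width=6, slack=3)
Line 7: ['one', 'salt'] (min_width=8, slack=1)
Line 8: ['valley'] (min_width=6, slack=3)
Line 9: ['sound', 'by'] (min_width=8, slack=1)
Line 10: ['will', 'bird'] (min_width=9, slack=0)
Line 11: ['string'] (min_width=6, slack=3)
Total lines: 11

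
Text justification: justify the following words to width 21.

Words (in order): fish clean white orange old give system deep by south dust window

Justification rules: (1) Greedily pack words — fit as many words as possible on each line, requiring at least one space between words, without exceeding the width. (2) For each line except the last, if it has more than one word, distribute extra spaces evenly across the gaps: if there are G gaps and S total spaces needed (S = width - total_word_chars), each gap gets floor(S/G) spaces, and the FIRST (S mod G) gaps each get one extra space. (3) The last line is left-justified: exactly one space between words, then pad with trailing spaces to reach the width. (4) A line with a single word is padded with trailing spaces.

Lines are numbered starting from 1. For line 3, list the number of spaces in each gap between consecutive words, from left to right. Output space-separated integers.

Line 1: ['fish', 'clean', 'white'] (min_width=16, slack=5)
Line 2: ['orange', 'old', 'give'] (min_width=15, slack=6)
Line 3: ['system', 'deep', 'by', 'south'] (min_width=20, slack=1)
Line 4: ['dust', 'window'] (min_width=11, slack=10)

Answer: 2 1 1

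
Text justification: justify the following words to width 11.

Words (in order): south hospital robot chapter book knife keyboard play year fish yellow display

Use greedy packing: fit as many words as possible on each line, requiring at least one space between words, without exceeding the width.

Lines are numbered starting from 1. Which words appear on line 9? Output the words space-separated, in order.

Answer: display

Derivation:
Line 1: ['south'] (min_width=5, slack=6)
Line 2: ['hospital'] (min_width=8, slack=3)
Line 3: ['robot'] (min_width=5, slack=6)
Line 4: ['chapter'] (min_width=7, slack=4)
Line 5: ['book', 'knife'] (min_width=10, slack=1)
Line 6: ['keyboard'] (min_width=8, slack=3)
Line 7: ['play', 'year'] (min_width=9, slack=2)
Line 8: ['fish', 'yellow'] (min_width=11, slack=0)
Line 9: ['display'] (min_width=7, slack=4)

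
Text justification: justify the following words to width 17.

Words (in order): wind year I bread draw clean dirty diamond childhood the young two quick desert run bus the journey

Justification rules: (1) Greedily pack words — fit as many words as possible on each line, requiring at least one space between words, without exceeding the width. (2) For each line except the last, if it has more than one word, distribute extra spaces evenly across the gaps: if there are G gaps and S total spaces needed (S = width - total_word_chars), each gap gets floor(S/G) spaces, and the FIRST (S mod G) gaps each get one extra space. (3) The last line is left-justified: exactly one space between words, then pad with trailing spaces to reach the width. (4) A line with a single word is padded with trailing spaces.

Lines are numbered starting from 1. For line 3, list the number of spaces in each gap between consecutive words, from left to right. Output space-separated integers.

Line 1: ['wind', 'year', 'I', 'bread'] (min_width=17, slack=0)
Line 2: ['draw', 'clean', 'dirty'] (min_width=16, slack=1)
Line 3: ['diamond', 'childhood'] (min_width=17, slack=0)
Line 4: ['the', 'young', 'two'] (min_width=13, slack=4)
Line 5: ['quick', 'desert', 'run'] (min_width=16, slack=1)
Line 6: ['bus', 'the', 'journey'] (min_width=15, slack=2)

Answer: 1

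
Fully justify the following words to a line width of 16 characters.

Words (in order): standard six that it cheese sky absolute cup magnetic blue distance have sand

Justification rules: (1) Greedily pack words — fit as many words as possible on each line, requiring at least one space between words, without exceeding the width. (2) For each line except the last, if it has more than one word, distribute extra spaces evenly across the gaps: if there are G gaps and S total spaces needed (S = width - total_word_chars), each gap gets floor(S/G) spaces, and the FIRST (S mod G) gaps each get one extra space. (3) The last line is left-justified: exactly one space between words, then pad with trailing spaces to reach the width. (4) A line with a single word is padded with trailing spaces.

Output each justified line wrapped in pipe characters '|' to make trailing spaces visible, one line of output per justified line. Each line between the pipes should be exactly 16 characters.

Line 1: ['standard', 'six'] (min_width=12, slack=4)
Line 2: ['that', 'it', 'cheese'] (min_width=14, slack=2)
Line 3: ['sky', 'absolute', 'cup'] (min_width=16, slack=0)
Line 4: ['magnetic', 'blue'] (min_width=13, slack=3)
Line 5: ['distance', 'have'] (min_width=13, slack=3)
Line 6: ['sand'] (min_width=4, slack=12)

Answer: |standard     six|
|that  it  cheese|
|sky absolute cup|
|magnetic    blue|
|distance    have|
|sand            |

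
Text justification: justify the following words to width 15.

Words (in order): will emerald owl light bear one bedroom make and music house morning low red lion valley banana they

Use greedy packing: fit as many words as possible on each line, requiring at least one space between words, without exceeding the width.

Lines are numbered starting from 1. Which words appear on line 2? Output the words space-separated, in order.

Answer: owl light bear

Derivation:
Line 1: ['will', 'emerald'] (min_width=12, slack=3)
Line 2: ['owl', 'light', 'bear'] (min_width=14, slack=1)
Line 3: ['one', 'bedroom'] (min_width=11, slack=4)
Line 4: ['make', 'and', 'music'] (min_width=14, slack=1)
Line 5: ['house', 'morning'] (min_width=13, slack=2)
Line 6: ['low', 'red', 'lion'] (min_width=12, slack=3)
Line 7: ['valley', 'banana'] (min_width=13, slack=2)
Line 8: ['they'] (min_width=4, slack=11)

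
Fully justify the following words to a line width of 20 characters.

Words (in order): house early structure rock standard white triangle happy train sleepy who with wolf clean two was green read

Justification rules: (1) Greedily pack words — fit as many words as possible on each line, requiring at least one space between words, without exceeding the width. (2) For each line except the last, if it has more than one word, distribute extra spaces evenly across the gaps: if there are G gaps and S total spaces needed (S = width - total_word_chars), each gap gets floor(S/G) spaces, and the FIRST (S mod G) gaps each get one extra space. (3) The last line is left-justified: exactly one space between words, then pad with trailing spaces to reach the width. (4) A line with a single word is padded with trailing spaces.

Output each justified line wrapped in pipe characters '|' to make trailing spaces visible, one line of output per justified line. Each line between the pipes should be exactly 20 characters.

Line 1: ['house', 'early'] (min_width=11, slack=9)
Line 2: ['structure', 'rock'] (min_width=14, slack=6)
Line 3: ['standard', 'white'] (min_width=14, slack=6)
Line 4: ['triangle', 'happy', 'train'] (min_width=20, slack=0)
Line 5: ['sleepy', 'who', 'with', 'wolf'] (min_width=20, slack=0)
Line 6: ['clean', 'two', 'was', 'green'] (min_width=19, slack=1)
Line 7: ['read'] (min_width=4, slack=16)

Answer: |house          early|
|structure       rock|
|standard       white|
|triangle happy train|
|sleepy who with wolf|
|clean  two was green|
|read                |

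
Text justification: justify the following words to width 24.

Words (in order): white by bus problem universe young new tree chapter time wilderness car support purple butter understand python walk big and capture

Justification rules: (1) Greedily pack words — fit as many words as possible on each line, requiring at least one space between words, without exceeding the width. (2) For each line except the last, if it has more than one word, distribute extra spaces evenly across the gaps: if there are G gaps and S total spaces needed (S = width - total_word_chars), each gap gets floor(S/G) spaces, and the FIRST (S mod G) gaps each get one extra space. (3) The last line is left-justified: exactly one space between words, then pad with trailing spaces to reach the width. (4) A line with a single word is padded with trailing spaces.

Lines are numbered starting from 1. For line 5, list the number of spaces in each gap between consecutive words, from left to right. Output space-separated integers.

Line 1: ['white', 'by', 'bus', 'problem'] (min_width=20, slack=4)
Line 2: ['universe', 'young', 'new', 'tree'] (min_width=23, slack=1)
Line 3: ['chapter', 'time', 'wilderness'] (min_width=23, slack=1)
Line 4: ['car', 'support', 'purple'] (min_width=18, slack=6)
Line 5: ['butter', 'understand', 'python'] (min_width=24, slack=0)
Line 6: ['walk', 'big', 'and', 'capture'] (min_width=20, slack=4)

Answer: 1 1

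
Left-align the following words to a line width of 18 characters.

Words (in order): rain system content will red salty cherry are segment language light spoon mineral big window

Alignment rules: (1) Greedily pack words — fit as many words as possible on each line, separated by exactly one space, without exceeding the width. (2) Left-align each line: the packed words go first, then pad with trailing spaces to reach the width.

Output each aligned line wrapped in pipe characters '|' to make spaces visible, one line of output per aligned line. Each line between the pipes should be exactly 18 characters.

Answer: |rain system       |
|content will red  |
|salty cherry are  |
|segment language  |
|light spoon       |
|mineral big window|

Derivation:
Line 1: ['rain', 'system'] (min_width=11, slack=7)
Line 2: ['content', 'will', 'red'] (min_width=16, slack=2)
Line 3: ['salty', 'cherry', 'are'] (min_width=16, slack=2)
Line 4: ['segment', 'language'] (min_width=16, slack=2)
Line 5: ['light', 'spoon'] (min_width=11, slack=7)
Line 6: ['mineral', 'big', 'window'] (min_width=18, slack=0)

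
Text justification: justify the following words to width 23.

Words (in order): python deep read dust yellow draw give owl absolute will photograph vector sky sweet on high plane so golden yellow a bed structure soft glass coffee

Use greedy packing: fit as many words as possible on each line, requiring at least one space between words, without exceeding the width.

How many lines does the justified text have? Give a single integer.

Answer: 8

Derivation:
Line 1: ['python', 'deep', 'read', 'dust'] (min_width=21, slack=2)
Line 2: ['yellow', 'draw', 'give', 'owl'] (min_width=20, slack=3)
Line 3: ['absolute', 'will'] (min_width=13, slack=10)
Line 4: ['photograph', 'vector', 'sky'] (min_width=21, slack=2)
Line 5: ['sweet', 'on', 'high', 'plane', 'so'] (min_width=22, slack=1)
Line 6: ['golden', 'yellow', 'a', 'bed'] (min_width=19, slack=4)
Line 7: ['structure', 'soft', 'glass'] (min_width=20, slack=3)
Line 8: ['coffee'] (min_width=6, slack=17)
Total lines: 8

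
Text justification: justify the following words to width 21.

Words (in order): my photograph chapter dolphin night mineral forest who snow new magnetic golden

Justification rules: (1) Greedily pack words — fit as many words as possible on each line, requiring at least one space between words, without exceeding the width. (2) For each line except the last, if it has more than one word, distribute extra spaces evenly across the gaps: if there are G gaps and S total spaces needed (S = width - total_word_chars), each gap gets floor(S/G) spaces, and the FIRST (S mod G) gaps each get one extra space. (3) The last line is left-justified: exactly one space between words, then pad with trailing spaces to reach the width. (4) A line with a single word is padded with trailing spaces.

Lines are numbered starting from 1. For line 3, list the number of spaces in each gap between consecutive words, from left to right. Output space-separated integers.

Answer: 2 2 1

Derivation:
Line 1: ['my', 'photograph', 'chapter'] (min_width=21, slack=0)
Line 2: ['dolphin', 'night', 'mineral'] (min_width=21, slack=0)
Line 3: ['forest', 'who', 'snow', 'new'] (min_width=19, slack=2)
Line 4: ['magnetic', 'golden'] (min_width=15, slack=6)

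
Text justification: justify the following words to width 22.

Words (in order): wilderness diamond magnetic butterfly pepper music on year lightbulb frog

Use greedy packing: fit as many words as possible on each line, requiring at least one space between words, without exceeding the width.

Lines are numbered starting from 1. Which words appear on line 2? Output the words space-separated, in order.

Line 1: ['wilderness', 'diamond'] (min_width=18, slack=4)
Line 2: ['magnetic', 'butterfly'] (min_width=18, slack=4)
Line 3: ['pepper', 'music', 'on', 'year'] (min_width=20, slack=2)
Line 4: ['lightbulb', 'frog'] (min_width=14, slack=8)

Answer: magnetic butterfly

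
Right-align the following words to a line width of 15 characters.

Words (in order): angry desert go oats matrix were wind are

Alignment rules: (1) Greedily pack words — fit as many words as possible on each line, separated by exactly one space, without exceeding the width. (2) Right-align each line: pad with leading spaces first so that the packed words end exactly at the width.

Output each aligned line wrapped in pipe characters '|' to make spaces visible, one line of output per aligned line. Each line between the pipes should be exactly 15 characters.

Answer: |angry desert go|
|    oats matrix|
|  were wind are|

Derivation:
Line 1: ['angry', 'desert', 'go'] (min_width=15, slack=0)
Line 2: ['oats', 'matrix'] (min_width=11, slack=4)
Line 3: ['were', 'wind', 'are'] (min_width=13, slack=2)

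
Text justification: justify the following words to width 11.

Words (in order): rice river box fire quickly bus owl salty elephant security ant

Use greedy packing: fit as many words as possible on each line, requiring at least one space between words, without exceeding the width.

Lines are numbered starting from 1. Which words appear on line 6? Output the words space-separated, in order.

Line 1: ['rice', 'river'] (min_width=10, slack=1)
Line 2: ['box', 'fire'] (min_width=8, slack=3)
Line 3: ['quickly', 'bus'] (min_width=11, slack=0)
Line 4: ['owl', 'salty'] (min_width=9, slack=2)
Line 5: ['elephant'] (min_width=8, slack=3)
Line 6: ['security'] (min_width=8, slack=3)
Line 7: ['ant'] (min_width=3, slack=8)

Answer: security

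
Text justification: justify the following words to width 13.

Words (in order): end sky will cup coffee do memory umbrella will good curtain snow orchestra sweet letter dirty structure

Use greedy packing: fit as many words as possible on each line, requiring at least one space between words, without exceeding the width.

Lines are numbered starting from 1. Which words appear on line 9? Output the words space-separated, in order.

Answer: dirty

Derivation:
Line 1: ['end', 'sky', 'will'] (min_width=12, slack=1)
Line 2: ['cup', 'coffee', 'do'] (min_width=13, slack=0)
Line 3: ['memory'] (min_width=6, slack=7)
Line 4: ['umbrella', 'will'] (min_width=13, slack=0)
Line 5: ['good', 'curtain'] (min_width=12, slack=1)
Line 6: ['snow'] (min_width=4, slack=9)
Line 7: ['orchestra'] (min_width=9, slack=4)
Line 8: ['sweet', 'letter'] (min_width=12, slack=1)
Line 9: ['dirty'] (min_width=5, slack=8)
Line 10: ['structure'] (min_width=9, slack=4)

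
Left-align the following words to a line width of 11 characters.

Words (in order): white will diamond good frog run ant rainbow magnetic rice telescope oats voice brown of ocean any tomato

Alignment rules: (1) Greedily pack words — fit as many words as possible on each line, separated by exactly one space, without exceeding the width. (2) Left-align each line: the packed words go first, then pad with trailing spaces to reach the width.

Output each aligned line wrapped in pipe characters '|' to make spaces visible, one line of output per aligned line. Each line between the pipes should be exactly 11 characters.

Line 1: ['white', 'will'] (min_width=10, slack=1)
Line 2: ['diamond'] (min_width=7, slack=4)
Line 3: ['good', 'frog'] (min_width=9, slack=2)
Line 4: ['run', 'ant'] (min_width=7, slack=4)
Line 5: ['rainbow'] (min_width=7, slack=4)
Line 6: ['magnetic'] (min_width=8, slack=3)
Line 7: ['rice'] (min_width=4, slack=7)
Line 8: ['telescope'] (min_width=9, slack=2)
Line 9: ['oats', 'voice'] (min_width=10, slack=1)
Line 10: ['brown', 'of'] (min_width=8, slack=3)
Line 11: ['ocean', 'any'] (min_width=9, slack=2)
Line 12: ['tomato'] (min_width=6, slack=5)

Answer: |white will |
|diamond    |
|good frog  |
|run ant    |
|rainbow    |
|magnetic   |
|rice       |
|telescope  |
|oats voice |
|brown of   |
|ocean any  |
|tomato     |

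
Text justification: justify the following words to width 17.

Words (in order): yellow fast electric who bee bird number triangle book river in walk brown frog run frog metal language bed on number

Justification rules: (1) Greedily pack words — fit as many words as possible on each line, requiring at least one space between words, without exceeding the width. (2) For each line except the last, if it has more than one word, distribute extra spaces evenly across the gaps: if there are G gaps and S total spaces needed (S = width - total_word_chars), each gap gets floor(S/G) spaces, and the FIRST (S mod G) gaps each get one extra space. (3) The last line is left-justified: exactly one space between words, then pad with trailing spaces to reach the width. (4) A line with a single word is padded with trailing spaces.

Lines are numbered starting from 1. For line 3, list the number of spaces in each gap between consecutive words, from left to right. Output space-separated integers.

Line 1: ['yellow', 'fast'] (min_width=11, slack=6)
Line 2: ['electric', 'who', 'bee'] (min_width=16, slack=1)
Line 3: ['bird', 'number'] (min_width=11, slack=6)
Line 4: ['triangle', 'book'] (min_width=13, slack=4)
Line 5: ['river', 'in', 'walk'] (min_width=13, slack=4)
Line 6: ['brown', 'frog', 'run'] (min_width=14, slack=3)
Line 7: ['frog', 'metal'] (min_width=10, slack=7)
Line 8: ['language', 'bed', 'on'] (min_width=15, slack=2)
Line 9: ['number'] (min_width=6, slack=11)

Answer: 7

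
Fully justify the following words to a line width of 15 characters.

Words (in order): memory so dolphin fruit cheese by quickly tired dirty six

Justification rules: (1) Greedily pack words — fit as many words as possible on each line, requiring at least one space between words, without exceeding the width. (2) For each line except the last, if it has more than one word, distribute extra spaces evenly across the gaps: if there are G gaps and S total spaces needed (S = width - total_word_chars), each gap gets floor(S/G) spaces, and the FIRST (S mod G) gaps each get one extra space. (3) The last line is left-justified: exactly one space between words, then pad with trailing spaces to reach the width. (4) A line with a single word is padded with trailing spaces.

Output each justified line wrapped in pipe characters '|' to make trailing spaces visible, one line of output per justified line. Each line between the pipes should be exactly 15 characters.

Answer: |memory       so|
|dolphin   fruit|
|cheese       by|
|quickly   tired|
|dirty six      |

Derivation:
Line 1: ['memory', 'so'] (min_width=9, slack=6)
Line 2: ['dolphin', 'fruit'] (min_width=13, slack=2)
Line 3: ['cheese', 'by'] (min_width=9, slack=6)
Line 4: ['quickly', 'tired'] (min_width=13, slack=2)
Line 5: ['dirty', 'six'] (min_width=9, slack=6)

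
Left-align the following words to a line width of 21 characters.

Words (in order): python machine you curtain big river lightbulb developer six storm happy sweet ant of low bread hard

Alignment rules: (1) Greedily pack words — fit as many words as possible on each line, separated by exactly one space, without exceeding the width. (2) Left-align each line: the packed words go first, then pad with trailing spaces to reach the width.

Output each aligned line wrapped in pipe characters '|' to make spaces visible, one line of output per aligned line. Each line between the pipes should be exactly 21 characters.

Line 1: ['python', 'machine', 'you'] (min_width=18, slack=3)
Line 2: ['curtain', 'big', 'river'] (min_width=17, slack=4)
Line 3: ['lightbulb', 'developer'] (min_width=19, slack=2)
Line 4: ['six', 'storm', 'happy', 'sweet'] (min_width=21, slack=0)
Line 5: ['ant', 'of', 'low', 'bread', 'hard'] (min_width=21, slack=0)

Answer: |python machine you   |
|curtain big river    |
|lightbulb developer  |
|six storm happy sweet|
|ant of low bread hard|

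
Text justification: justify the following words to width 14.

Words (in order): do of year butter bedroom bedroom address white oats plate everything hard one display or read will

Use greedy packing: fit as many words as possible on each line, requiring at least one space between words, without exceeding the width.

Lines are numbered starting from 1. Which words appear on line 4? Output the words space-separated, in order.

Line 1: ['do', 'of', 'year'] (min_width=10, slack=4)
Line 2: ['butter', 'bedroom'] (min_width=14, slack=0)
Line 3: ['bedroom'] (min_width=7, slack=7)
Line 4: ['address', 'white'] (min_width=13, slack=1)
Line 5: ['oats', 'plate'] (min_width=10, slack=4)
Line 6: ['everything'] (min_width=10, slack=4)
Line 7: ['hard', 'one'] (min_width=8, slack=6)
Line 8: ['display', 'or'] (min_width=10, slack=4)
Line 9: ['read', 'will'] (min_width=9, slack=5)

Answer: address white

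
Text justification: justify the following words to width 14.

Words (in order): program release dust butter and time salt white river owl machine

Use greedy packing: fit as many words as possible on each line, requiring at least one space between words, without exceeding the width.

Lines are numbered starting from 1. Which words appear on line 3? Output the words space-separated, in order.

Line 1: ['program'] (min_width=7, slack=7)
Line 2: ['release', 'dust'] (min_width=12, slack=2)
Line 3: ['butter', 'and'] (min_width=10, slack=4)
Line 4: ['time', 'salt'] (min_width=9, slack=5)
Line 5: ['white', 'river'] (min_width=11, slack=3)
Line 6: ['owl', 'machine'] (min_width=11, slack=3)

Answer: butter and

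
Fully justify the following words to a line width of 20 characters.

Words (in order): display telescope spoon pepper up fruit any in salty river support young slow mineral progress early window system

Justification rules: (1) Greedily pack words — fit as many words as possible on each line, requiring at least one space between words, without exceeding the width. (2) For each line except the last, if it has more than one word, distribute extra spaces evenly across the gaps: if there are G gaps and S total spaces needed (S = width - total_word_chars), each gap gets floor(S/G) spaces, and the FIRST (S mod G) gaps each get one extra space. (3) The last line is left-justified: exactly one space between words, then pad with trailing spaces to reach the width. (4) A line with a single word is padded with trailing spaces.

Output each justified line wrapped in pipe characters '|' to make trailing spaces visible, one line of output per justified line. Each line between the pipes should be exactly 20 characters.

Line 1: ['display', 'telescope'] (min_width=17, slack=3)
Line 2: ['spoon', 'pepper', 'up'] (min_width=15, slack=5)
Line 3: ['fruit', 'any', 'in', 'salty'] (min_width=18, slack=2)
Line 4: ['river', 'support', 'young'] (min_width=19, slack=1)
Line 5: ['slow', 'mineral'] (min_width=12, slack=8)
Line 6: ['progress', 'early'] (min_width=14, slack=6)
Line 7: ['window', 'system'] (min_width=13, slack=7)

Answer: |display    telescope|
|spoon    pepper   up|
|fruit  any  in salty|
|river  support young|
|slow         mineral|
|progress       early|
|window system       |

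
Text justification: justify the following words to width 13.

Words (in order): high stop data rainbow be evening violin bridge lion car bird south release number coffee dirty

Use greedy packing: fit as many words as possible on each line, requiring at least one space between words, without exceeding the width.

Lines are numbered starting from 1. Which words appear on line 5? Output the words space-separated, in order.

Answer: lion car bird

Derivation:
Line 1: ['high', 'stop'] (min_width=9, slack=4)
Line 2: ['data', 'rainbow'] (min_width=12, slack=1)
Line 3: ['be', 'evening'] (min_width=10, slack=3)
Line 4: ['violin', 'bridge'] (min_width=13, slack=0)
Line 5: ['lion', 'car', 'bird'] (min_width=13, slack=0)
Line 6: ['south', 'release'] (min_width=13, slack=0)
Line 7: ['number', 'coffee'] (min_width=13, slack=0)
Line 8: ['dirty'] (min_width=5, slack=8)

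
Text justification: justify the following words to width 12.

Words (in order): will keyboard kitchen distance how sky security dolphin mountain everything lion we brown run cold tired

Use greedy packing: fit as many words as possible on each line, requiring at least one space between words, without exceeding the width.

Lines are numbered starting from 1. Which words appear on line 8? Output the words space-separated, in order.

Line 1: ['will'] (min_width=4, slack=8)
Line 2: ['keyboard'] (min_width=8, slack=4)
Line 3: ['kitchen'] (min_width=7, slack=5)
Line 4: ['distance', 'how'] (min_width=12, slack=0)
Line 5: ['sky', 'security'] (min_width=12, slack=0)
Line 6: ['dolphin'] (min_width=7, slack=5)
Line 7: ['mountain'] (min_width=8, slack=4)
Line 8: ['everything'] (min_width=10, slack=2)
Line 9: ['lion', 'we'] (min_width=7, slack=5)
Line 10: ['brown', 'run'] (min_width=9, slack=3)
Line 11: ['cold', 'tired'] (min_width=10, slack=2)

Answer: everything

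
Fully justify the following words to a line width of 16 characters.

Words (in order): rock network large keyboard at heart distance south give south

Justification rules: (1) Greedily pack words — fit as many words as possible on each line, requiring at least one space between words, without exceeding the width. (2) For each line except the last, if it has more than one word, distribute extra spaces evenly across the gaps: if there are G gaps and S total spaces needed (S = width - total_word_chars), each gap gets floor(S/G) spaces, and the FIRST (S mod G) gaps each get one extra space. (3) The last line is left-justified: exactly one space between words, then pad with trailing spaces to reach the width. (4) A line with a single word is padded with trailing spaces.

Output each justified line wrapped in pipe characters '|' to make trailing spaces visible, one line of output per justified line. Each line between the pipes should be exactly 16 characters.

Line 1: ['rock', 'network'] (min_width=12, slack=4)
Line 2: ['large', 'keyboard'] (min_width=14, slack=2)
Line 3: ['at', 'heart'] (min_width=8, slack=8)
Line 4: ['distance', 'south'] (min_width=14, slack=2)
Line 5: ['give', 'south'] (min_width=10, slack=6)

Answer: |rock     network|
|large   keyboard|
|at         heart|
|distance   south|
|give south      |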